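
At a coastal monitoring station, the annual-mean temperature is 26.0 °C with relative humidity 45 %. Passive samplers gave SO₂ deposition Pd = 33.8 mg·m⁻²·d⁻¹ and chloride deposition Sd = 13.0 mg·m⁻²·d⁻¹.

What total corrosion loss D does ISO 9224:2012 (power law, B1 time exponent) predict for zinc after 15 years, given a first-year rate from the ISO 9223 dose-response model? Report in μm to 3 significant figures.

D(15) = 10.3 μm

zinc: f(T) = -0.071·(T−10) [T>10 °C] = -1.1360
  Pd branch = 0.0129·Pd^0.44·e^(0.046·RH+f) = 0.1545 μm/a
  Sd branch = 0.0175·Sd^0.57·e^(0.008·RH+0.085·T) = 0.9866 μm/a
  sum: 0.1545 + 0.9866 → r_corr = 1.141 μm/a
Long-term exponent b (ISO 9224 Table 2, B1) = 0.813
  D(15) = 1.141 × 15^0.813 = 1.141 × 9.04 = 10.32 μm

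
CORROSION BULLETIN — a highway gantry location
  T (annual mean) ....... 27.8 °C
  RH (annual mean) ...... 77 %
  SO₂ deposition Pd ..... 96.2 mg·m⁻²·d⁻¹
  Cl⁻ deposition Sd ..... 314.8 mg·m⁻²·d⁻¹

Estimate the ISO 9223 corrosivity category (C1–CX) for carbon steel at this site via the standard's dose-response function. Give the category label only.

C5

carbon steel: T>10 °C ⇒ hinge -0.054·(27.8−10) = -0.9612
  sulphur-dioxide contribution → 33.93 μm/a
  chloride contribution → 139.3 μm/a
  total first-year rate 173.2 μm/a
Category bounds: 80…200 μm/a bracket r_corr ⇒ C5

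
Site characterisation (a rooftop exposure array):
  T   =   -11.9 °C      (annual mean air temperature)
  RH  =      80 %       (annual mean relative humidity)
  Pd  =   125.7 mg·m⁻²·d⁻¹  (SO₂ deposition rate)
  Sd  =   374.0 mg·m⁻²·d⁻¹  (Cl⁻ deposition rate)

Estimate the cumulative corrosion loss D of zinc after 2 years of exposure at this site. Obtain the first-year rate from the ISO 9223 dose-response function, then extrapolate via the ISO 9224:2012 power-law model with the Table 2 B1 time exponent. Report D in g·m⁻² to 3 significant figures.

zinc: temperature factor f = +0.038·(-21.9) = -0.8322
  SO₂ term: 0.0129·125.7^0.44·exp(0.046·80-0.8322) = 1.867
  Sd branch = 0.0175·Sd^0.57·e^(0.008·RH+0.085·T) = 0.3534 μm/a
  sum: 1.867 + 0.3534 → r_corr = 2.22 μm/a
Power-law: D(2) = r_corr · 2^0.813
  D(2) = 2.22 × 2^0.813 = 2.22 × 1.757 = 3.9 μm
  Mass loss = 3.9 μm × 7.14 g/cm³ = 27.85 g·m⁻²

D(2) = 27.8 g·m⁻²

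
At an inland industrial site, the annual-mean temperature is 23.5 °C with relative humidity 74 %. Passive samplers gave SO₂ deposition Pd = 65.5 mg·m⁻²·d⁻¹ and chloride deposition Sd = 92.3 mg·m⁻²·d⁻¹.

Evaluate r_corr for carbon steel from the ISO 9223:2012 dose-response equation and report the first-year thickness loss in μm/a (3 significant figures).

carbon steel: temperature factor f = -0.054·(13.5) = -0.7290
  Pd branch = 1.77·Pd^0.52·e^(0.02·RH+f) = 33 μm/a
  Cl⁻ term: 0.102·92.3^0.62·exp(0.033·74+0.04·23.5) = 49.64
  sum: 33 + 49.64 → r_corr = 82.64 μm/a

r_corr = 82.6 μm/a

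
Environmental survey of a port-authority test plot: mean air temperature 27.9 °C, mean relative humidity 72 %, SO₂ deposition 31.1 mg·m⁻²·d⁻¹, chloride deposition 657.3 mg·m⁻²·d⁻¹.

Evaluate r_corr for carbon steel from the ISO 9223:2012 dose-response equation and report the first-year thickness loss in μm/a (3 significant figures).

r_corr = 204 μm/a

carbon steel: T>10 °C ⇒ hinge -0.054·(27.9−10) = -0.9666
  SO₂ term: 1.77·31.1^0.52·exp(0.02·72-0.9666) = 16.97
  Sd branch = 0.102·Sd^0.62·e^(0.033·RH+0.04·T) = 187.1 μm/a
  sum: 16.97 + 187.1 → r_corr = 204.1 μm/a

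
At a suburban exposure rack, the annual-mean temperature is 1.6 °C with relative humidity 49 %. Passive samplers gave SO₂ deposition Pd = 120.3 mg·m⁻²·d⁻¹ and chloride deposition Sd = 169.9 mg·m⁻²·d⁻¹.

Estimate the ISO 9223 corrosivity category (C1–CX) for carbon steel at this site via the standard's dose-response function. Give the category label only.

C3

carbon steel: temperature factor f = +0.150·(-8.4) = -1.2600
  sulphur-dioxide contribution → 16.15 μm/a
  chloride contribution → 13.22 μm/a
  total first-year rate 29.37 μm/a
ISO 9223 Table 2 (carbon steel): 25 < 29.4 ≤ 50 μm/a ⇒ C3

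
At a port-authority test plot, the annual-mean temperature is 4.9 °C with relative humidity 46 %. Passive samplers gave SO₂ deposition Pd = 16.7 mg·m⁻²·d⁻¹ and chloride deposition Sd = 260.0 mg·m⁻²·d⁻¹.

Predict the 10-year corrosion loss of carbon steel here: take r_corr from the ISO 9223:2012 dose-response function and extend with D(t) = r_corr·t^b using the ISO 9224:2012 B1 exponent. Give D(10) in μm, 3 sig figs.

D(10) = 89.1 μm

carbon steel: f(T) = +0.150·(T−10) [T≤10 °C] = -0.7650
  sulphur-dioxide contribution → 8.935 μm/a
  chloride contribution → 17.79 μm/a
  ⇒ r_corr(carbon steel) = 26.73 μm/a
ISO 9224: D(t) = r_corr · t^b with b = 0.523 (carbon steel, B1)
  D(10) = 26.73 × 10^0.523 = 26.73 × 3.334 = 89.12 μm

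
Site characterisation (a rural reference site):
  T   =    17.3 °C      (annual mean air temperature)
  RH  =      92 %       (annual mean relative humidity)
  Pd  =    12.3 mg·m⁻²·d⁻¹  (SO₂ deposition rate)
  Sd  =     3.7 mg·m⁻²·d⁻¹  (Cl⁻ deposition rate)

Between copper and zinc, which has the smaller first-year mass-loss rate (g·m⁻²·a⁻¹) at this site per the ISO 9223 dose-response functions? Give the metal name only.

copper: T>10 °C ⇒ hinge -0.080·(17.3−10) = -0.5840
  SO₂ term: 0.0053·12.3^0.26·exp(0.059·92-0.5840) = 1.292
  Cl⁻ term: 0.01025·3.7^0.27·exp(0.036·92+0.049·17.3) = 0.9347
  r_corr = 1.292 + 0.9347 = 2.227 μm/a
  mass loss = 2.227 μm/a × 8.96 g/cm³ = 19.95 g·m⁻²·a⁻¹
zinc: temperature factor f = -0.071·(7.3) = -0.5183
  Pd branch = 0.0129·Pd^0.44·e^(0.046·RH+f) = 1.596 μm/a
  Cl⁻ term: 0.0175·3.7^0.57·exp(0.008·92+0.085·17.3) = 0.3351
  r_corr = 1.596 + 0.3351 = 1.931 μm/a
  mass loss = 1.931 μm/a × 7.14 g/cm³ = 13.79 g·m⁻²·a⁻¹
Ordering by g·m⁻²·a⁻¹: copper (20) > zinc (13.8)

zinc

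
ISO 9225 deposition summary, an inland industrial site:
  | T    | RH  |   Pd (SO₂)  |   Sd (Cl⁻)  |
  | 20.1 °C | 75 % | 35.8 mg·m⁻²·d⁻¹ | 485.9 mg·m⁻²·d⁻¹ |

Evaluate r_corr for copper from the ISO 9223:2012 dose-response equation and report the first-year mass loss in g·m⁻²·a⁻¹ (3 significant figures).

copper: T>10 °C ⇒ hinge -0.080·(20.1−10) = -0.8080
  SO₂ term: 0.0053·35.8^0.26·exp(0.059·75-0.8080) = 0.5002
  Sd branch = 0.01025·Sd^0.27·e^(0.036·RH+0.049·T) = 2.17 μm/a
  sum: 0.5002 + 2.17 → r_corr = 2.67 μm/a
Convert to mass loss: 2.67 μm/a × 8.96 g/cm³ = 23.92 g·m⁻²·a⁻¹

r_corr = 23.9 g·m⁻²·a⁻¹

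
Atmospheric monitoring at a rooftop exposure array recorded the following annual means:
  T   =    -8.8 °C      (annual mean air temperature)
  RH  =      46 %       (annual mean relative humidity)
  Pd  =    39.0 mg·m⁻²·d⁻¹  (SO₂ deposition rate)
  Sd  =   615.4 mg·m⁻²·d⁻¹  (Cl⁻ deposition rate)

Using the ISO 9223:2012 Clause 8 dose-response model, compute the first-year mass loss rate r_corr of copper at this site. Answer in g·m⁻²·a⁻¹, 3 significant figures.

copper: f(T) = +0.126·(T−10) [T≤10 °C] = -2.3688
  sulphur-dioxide contribution → 0.0194 μm/a
  chloride contribution → 0.1976 μm/a
  total first-year rate 0.217 μm/a
Convert to mass loss: 0.217 μm/a × 8.96 g/cm³ = 1.944 g·m⁻²·a⁻¹

r_corr = 1.94 g·m⁻²·a⁻¹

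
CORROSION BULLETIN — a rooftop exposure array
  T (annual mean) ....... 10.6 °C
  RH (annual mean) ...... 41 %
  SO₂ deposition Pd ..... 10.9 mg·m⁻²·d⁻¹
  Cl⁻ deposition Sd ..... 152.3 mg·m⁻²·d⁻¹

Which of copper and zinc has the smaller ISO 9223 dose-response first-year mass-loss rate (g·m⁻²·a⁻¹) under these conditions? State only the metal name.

copper: temperature factor f = -0.080·(0.6) = -0.0480
  SO₂ term: 0.0053·10.9^0.26·exp(0.059·41-0.0480) = 0.1056
  Cl⁻ term: 0.01025·152.3^0.27·exp(0.036·41+0.049·10.6) = 0.2928
  sum: 0.1056 + 0.2928 → r_corr = 0.3985 μm/a
  mass loss = 0.3985 μm/a × 8.96 g/cm³ = 3.57 g·m⁻²·a⁻¹
zinc: temperature factor f = -0.071·(0.6) = -0.0426
  Pd branch = 0.0129·Pd^0.44·e^(0.046·RH+f) = 0.2332 μm/a
  Cl⁻ term: 0.0175·152.3^0.57·exp(0.008·41+0.085·10.6) = 1.049
  sum: 0.2332 + 1.049 → r_corr = 1.283 μm/a
  mass loss = 1.283 μm/a × 7.14 g/cm³ = 9.157 g·m⁻²·a⁻¹
Ordering by g·m⁻²·a⁻¹: zinc (9.16) > copper (3.57)

copper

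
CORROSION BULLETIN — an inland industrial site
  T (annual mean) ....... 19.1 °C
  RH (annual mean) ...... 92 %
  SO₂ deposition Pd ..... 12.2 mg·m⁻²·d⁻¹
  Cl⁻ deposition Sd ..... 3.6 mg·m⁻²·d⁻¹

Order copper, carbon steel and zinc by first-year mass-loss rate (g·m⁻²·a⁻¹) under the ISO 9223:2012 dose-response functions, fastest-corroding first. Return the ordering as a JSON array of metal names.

["carbon steel", "copper", "zinc"]

copper: f(T) = -0.080·(T−10) [T>10 °C] = -0.7280
  sulphur-dioxide contribution → 1.117 μm/a
  chloride contribution → 1.013 μm/a
  total first-year rate 2.13 μm/a
  mass loss = 2.13 μm/a × 8.96 g/cm³ = 19.08 g·m⁻²·a⁻¹
carbon steel: temperature factor f = -0.054·(9.1) = -0.4914
  sulphur-dioxide contribution → 25.04 μm/a
  chloride contribution → 10.09 μm/a
  total first-year rate 35.12 μm/a
  mass loss = 35.12 μm/a × 7.85 g/cm³ = 275.7 g·m⁻²·a⁻¹
zinc: T>10 °C ⇒ hinge -0.071·(19.1−10) = -0.6461
  sulphur-dioxide contribution → 1.399 μm/a
  chloride contribution → 0.3845 μm/a
  ⇒ r_corr(zinc) = 1.784 μm/a
  mass loss = 1.784 μm/a × 7.14 g/cm³ = 12.74 g·m⁻²·a⁻¹
Ordering by g·m⁻²·a⁻¹: carbon steel (276) > copper (19.1) > zinc (12.7)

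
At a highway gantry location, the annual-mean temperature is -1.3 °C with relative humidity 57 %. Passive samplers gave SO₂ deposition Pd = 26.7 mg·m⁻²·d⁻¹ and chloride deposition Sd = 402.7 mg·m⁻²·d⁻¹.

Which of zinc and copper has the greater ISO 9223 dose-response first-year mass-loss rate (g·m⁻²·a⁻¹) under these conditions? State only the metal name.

zinc

zinc: f(T) = +0.038·(T−10) [T≤10 °C] = -0.4294
  Pd branch = 0.0129·Pd^0.44·e^(0.046·RH+f) = 0.4903 μm/a
  Cl⁻ term: 0.0175·402.7^0.57·exp(0.008·57+0.085·-1.3) = 0.755
  sum: 0.4903 + 0.755 → r_corr = 1.245 μm/a
  mass loss = 1.245 μm/a × 7.14 g/cm³ = 8.891 g·m⁻²·a⁻¹
copper: f(T) = +0.126·(T−10) [T≤10 °C] = -1.4238
  SO₂ term: 0.0053·26.7^0.26·exp(0.059·57-1.4238) = 0.08657
  Cl⁻ term: 0.01025·402.7^0.27·exp(0.036·57+0.049·-1.3) = 0.3781
  sum: 0.08657 + 0.3781 → r_corr = 0.4646 μm/a
  mass loss = 0.4646 μm/a × 8.96 g/cm³ = 4.163 g·m⁻²·a⁻¹
Ordering by g·m⁻²·a⁻¹: zinc (8.89) > copper (4.16)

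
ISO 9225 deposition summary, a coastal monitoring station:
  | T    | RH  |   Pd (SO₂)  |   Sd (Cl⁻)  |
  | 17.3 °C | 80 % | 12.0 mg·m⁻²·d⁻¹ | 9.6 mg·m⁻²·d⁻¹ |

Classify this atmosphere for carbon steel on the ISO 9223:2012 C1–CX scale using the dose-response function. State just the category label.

C3

carbon steel: f(T) = -0.054·(T−10) [T>10 °C] = -0.3942
  sulphur-dioxide contribution → 21.52 μm/a
  chloride contribution → 11.61 μm/a
  total first-year rate 33.12 μm/a
ISO 9223 Table 2 (carbon steel): 25 < 33.1 ≤ 50 μm/a ⇒ C3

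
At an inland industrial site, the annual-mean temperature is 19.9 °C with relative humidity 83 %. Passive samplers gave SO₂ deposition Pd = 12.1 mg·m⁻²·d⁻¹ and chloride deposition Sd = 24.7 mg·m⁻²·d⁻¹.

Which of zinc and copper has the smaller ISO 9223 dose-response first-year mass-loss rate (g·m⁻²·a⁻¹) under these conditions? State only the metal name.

zinc: T>10 °C ⇒ hinge -0.071·(19.9−10) = -0.7029
  SO₂ term: 0.0129·12.1^0.44·exp(0.046·83-0.7029) = 0.8707
  Sd branch = 0.0175·Sd^0.57·e^(0.008·RH+0.085·T) = 1.148 μm/a
  r_corr = 0.8707 + 1.148 = 2.019 μm/a
  mass loss = 2.019 μm/a × 7.14 g/cm³ = 14.41 g·m⁻²·a⁻¹
copper: temperature factor f = -0.080·(9.9) = -0.7920
  Pd branch = 0.0053·Pd^0.26·e^(0.059·RH+f) = 0.6146 μm/a
  Sd branch = 0.01025·Sd^0.27·e^(0.036·RH+0.049·T) = 1.282 μm/a
  r_corr = 0.6146 + 1.282 = 1.897 μm/a
  mass loss = 1.897 μm/a × 8.96 g/cm³ = 16.99 g·m⁻²·a⁻¹
Ordering by g·m⁻²·a⁻¹: copper (17) > zinc (14.4)

zinc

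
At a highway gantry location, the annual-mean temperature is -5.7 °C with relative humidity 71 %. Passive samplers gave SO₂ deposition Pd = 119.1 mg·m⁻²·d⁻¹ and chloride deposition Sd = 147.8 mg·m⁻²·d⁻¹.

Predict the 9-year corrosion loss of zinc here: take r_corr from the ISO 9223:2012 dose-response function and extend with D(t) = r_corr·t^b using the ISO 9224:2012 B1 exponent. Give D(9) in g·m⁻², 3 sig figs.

zinc: T≤10 °C ⇒ hinge +0.038·(-5.7−10) = -0.5966
  SO₂ term: 0.0129·119.1^0.44·exp(0.046·71-0.5966) = 1.525
  Cl⁻ term: 0.0175·147.8^0.57·exp(0.008·71+0.085·-5.7) = 0.3281
  sum: 1.525 + 0.3281 → r_corr = 1.853 μm/a
Power-law: D(9) = r_corr · 9^0.813
  D(9) = 1.853 × 9^0.813 = 1.853 × 5.968 = 11.06 μm
  Mass loss = 11.06 μm × 7.14 g/cm³ = 78.96 g·m⁻²

D(9) = 79.0 g·m⁻²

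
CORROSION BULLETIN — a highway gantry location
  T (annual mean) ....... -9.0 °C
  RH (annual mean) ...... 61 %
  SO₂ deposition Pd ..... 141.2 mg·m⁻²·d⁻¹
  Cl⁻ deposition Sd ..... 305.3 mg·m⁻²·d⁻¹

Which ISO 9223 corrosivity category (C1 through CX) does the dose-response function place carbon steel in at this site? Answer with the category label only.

carbon steel: f(T) = +0.150·(T−10) [T≤10 °C] = -2.8500
  SO₂ term: 1.77·141.2^0.52·exp(0.02·61-2.8500) = 4.55
  Cl⁻ term: 0.102·305.3^0.62·exp(0.033·61+0.04·-9.0) = 18.49
  r_corr = 4.55 + 18.49 = 23.04 μm/a
Category bounds: 1.3…25 μm/a bracket r_corr ⇒ C2

C2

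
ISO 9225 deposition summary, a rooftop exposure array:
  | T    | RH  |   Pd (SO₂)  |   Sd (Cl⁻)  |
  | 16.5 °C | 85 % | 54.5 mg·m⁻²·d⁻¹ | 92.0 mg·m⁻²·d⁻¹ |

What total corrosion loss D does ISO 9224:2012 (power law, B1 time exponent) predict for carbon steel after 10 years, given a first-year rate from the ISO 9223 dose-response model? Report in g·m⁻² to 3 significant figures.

D(10) = 2.84e+03 g·m⁻²

carbon steel: temperature factor f = -0.054·(6.5) = -0.3510
  sulphur-dioxide contribution → 54.55 μm/a
  chloride contribution → 53.82 μm/a
  ⇒ r_corr(carbon steel) = 108.4 μm/a
Long-term exponent b (ISO 9224 Table 2, B1) = 0.523
  D(10) = 108.4 × 10^0.523 = 108.4 × 3.334 = 361.3 μm
  Mass loss = 361.3 μm × 7.85 g/cm³ = 2836 g·m⁻²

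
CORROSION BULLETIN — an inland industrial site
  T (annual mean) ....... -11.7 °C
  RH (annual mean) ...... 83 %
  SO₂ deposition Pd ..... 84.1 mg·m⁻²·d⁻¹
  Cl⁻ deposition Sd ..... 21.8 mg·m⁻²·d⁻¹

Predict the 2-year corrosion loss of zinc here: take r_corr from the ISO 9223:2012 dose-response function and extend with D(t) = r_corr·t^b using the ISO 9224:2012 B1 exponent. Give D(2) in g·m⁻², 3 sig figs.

zinc: temperature factor f = +0.038·(-21.7) = -0.8246
  sulphur-dioxide contribution → 1.809 μm/a
  chloride contribution → 0.07285 μm/a
  total first-year rate 1.882 μm/a
Power-law: D(2) = r_corr · 2^0.813
  D(2) = 1.882 × 2^0.813 = 1.882 × 1.757 = 3.307 μm
  Mass loss = 3.307 μm × 7.14 g/cm³ = 23.61 g·m⁻²

D(2) = 23.6 g·m⁻²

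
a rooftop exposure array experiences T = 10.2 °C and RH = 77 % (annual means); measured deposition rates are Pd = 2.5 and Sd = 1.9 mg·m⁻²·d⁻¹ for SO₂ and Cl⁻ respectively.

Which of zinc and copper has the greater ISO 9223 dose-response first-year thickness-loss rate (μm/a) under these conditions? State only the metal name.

zinc: temperature factor f = -0.071·(0.2) = -0.0142
  Pd branch = 0.0129·Pd^0.44·e^(0.046·RH+f) = 0.6573 μm/a
  Sd branch = 0.0175·Sd^0.57·e^(0.008·RH+0.085·T) = 0.1112 μm/a
  sum: 0.6573 + 0.1112 → r_corr = 0.7685 μm/a
copper: T>10 °C ⇒ hinge -0.080·(10.2−10) = -0.0160
  Pd branch = 0.0053·Pd^0.26·e^(0.059·RH+f) = 0.622 μm/a
  Sd branch = 0.01025·Sd^0.27·e^(0.036·RH+0.049·T) = 0.3213 μm/a
  sum: 0.622 + 0.3213 → r_corr = 0.9433 μm/a
Ordering by μm/a: copper (0.943) > zinc (0.769)

copper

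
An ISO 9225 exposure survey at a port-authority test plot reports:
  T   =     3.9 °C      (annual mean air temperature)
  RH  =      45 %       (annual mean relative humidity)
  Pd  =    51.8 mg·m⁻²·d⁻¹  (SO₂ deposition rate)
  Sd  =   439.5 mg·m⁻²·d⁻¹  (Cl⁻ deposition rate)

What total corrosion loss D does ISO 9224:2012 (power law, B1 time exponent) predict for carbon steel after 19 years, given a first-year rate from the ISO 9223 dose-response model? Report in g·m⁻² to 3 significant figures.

D(19) = 1.34e+03 g·m⁻²

carbon steel: T≤10 °C ⇒ hinge +0.150·(3.9−10) = -0.9150
  sulphur-dioxide contribution → 13.58 μm/a
  chloride contribution → 22.9 μm/a
  total first-year rate 36.48 μm/a
Power-law: D(19) = r_corr · 19^0.523
  D(19) = 36.48 × 19^0.523 = 36.48 × 4.664 = 170.2 μm
  Mass loss = 170.2 μm × 7.85 g/cm³ = 1336 g·m⁻²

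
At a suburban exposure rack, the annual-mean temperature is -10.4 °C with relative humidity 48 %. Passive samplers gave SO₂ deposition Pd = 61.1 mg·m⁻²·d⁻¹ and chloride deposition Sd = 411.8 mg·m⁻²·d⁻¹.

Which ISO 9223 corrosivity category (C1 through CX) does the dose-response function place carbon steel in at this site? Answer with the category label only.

C2

carbon steel: T≤10 °C ⇒ hinge +0.150·(-10.4−10) = -3.0600
  Pd branch = 1.77·Pd^0.52·e^(0.02·RH+f) = 1.839 μm/a
  Sd branch = 0.102·Sd^0.62·e^(0.033·RH+0.04·T) = 13.71 μm/a
  sum: 1.839 + 13.71 → r_corr = 15.55 μm/a
ISO 9223 Table 2 (carbon steel): 1.3 < 15.5 ≤ 25 μm/a ⇒ C2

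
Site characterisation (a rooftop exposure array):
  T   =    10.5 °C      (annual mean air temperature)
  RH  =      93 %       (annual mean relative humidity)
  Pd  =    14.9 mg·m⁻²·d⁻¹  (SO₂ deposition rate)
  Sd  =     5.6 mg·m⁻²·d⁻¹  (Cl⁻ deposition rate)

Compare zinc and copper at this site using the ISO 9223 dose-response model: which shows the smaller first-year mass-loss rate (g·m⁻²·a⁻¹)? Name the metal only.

zinc

zinc: f(T) = -0.071·(T−10) [T>10 °C] = -0.0355
  sulphur-dioxide contribution → 2.946 μm/a
  chloride contribution → 0.24 μm/a
  total first-year rate 3.186 μm/a
  mass loss = 3.186 μm/a × 7.14 g/cm³ = 22.75 g·m⁻²·a⁻¹
copper: temperature factor f = -0.080·(0.5) = -0.0400
  sulphur-dioxide contribution → 2.483 μm/a
  chloride contribution → 0.7766 μm/a
  total first-year rate 3.259 μm/a
  mass loss = 3.259 μm/a × 8.96 g/cm³ = 29.2 g·m⁻²·a⁻¹
Ordering by g·m⁻²·a⁻¹: copper (29.2) > zinc (22.8)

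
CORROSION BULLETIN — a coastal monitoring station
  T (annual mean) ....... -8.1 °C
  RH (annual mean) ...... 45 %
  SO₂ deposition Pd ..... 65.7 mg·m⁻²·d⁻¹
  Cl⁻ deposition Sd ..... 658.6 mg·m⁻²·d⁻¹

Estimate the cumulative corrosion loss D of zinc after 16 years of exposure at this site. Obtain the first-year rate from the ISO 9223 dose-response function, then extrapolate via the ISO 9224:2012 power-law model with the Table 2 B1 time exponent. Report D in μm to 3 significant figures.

zinc: T≤10 °C ⇒ hinge +0.038·(-8.1−10) = -0.6878
  sulphur-dioxide contribution → 0.324 μm/a
  chloride contribution → 0.5093 μm/a
  total first-year rate 0.8334 μm/a
ISO 9224: D(t) = r_corr · t^b with b = 0.813 (zinc, B1)
  D(16) = 0.8334 × 16^0.813 = 0.8334 × 9.527 = 7.939 μm

D(16) = 7.94 μm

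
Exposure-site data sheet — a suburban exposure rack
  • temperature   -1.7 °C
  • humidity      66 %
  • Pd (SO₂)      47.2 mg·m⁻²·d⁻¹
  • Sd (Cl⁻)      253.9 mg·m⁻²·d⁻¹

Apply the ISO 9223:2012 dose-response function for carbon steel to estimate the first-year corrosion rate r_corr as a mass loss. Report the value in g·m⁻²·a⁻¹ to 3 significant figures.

r_corr = 271 g·m⁻²·a⁻¹

carbon steel: T≤10 °C ⇒ hinge +0.150·(-1.7−10) = -1.7550
  Pd branch = 1.77·Pd^0.52·e^(0.02·RH+f) = 8.502 μm/a
  Sd branch = 0.102·Sd^0.62·e^(0.033·RH+0.04·T) = 26.05 μm/a
  sum: 8.502 + 26.05 → r_corr = 34.55 μm/a
Convert to mass loss: 34.55 μm/a × 7.85 g/cm³ = 271.3 g·m⁻²·a⁻¹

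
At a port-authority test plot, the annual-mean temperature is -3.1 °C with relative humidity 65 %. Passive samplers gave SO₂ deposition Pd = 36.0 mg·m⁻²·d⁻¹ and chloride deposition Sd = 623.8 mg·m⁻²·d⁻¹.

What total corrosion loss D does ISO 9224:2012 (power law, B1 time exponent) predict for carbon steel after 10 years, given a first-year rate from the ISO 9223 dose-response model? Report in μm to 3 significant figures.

carbon steel: T≤10 °C ⇒ hinge +0.150·(-3.1−10) = -1.9650
  sulphur-dioxide contribution → 5.867 μm/a
  chloride contribution → 41.61 μm/a
  total first-year rate 47.48 μm/a
Power-law: D(10) = r_corr · 10^0.523
  D(10) = 47.48 × 10^0.523 = 47.48 × 3.334 = 158.3 μm

D(10) = 158 μm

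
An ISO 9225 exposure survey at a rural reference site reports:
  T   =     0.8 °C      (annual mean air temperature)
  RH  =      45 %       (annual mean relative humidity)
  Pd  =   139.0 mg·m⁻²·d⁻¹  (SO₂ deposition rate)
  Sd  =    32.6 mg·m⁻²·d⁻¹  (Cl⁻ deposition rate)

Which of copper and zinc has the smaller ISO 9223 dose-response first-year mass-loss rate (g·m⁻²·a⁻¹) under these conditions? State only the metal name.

copper: temperature factor f = +0.126·(-9.2) = -1.1592
  sulphur-dioxide contribution → 0.08533 μm/a
  chloride contribution → 0.138 μm/a
  total first-year rate 0.2233 μm/a
  mass loss = 0.2233 μm/a × 8.96 g/cm³ = 2.001 g·m⁻²·a⁻¹
zinc: temperature factor f = +0.038·(-9.2) = -0.3496
  sulphur-dioxide contribution → 0.6319 μm/a
  chloride contribution → 0.1956 μm/a
  total first-year rate 0.8276 μm/a
  mass loss = 0.8276 μm/a × 7.14 g/cm³ = 5.909 g·m⁻²·a⁻¹
Ordering by g·m⁻²·a⁻¹: zinc (5.91) > copper (2)

copper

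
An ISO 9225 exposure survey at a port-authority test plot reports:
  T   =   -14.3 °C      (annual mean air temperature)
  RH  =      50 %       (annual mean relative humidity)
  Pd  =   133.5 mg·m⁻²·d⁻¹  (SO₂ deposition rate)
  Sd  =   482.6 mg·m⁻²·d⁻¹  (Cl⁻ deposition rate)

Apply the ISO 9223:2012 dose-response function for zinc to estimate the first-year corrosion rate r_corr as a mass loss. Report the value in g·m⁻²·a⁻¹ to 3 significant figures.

r_corr = 5.01 g·m⁻²·a⁻¹

zinc: T≤10 °C ⇒ hinge +0.038·(-14.3−10) = -0.9234
  SO₂ term: 0.0129·133.5^0.44·exp(0.046·50-0.9234) = 0.4402
  Sd branch = 0.0175·Sd^0.57·e^(0.008·RH+0.085·T) = 0.2621 μm/a
  sum: 0.4402 + 0.2621 → r_corr = 0.7023 μm/a
Convert to mass loss: 0.7023 μm/a × 7.14 g/cm³ = 5.015 g·m⁻²·a⁻¹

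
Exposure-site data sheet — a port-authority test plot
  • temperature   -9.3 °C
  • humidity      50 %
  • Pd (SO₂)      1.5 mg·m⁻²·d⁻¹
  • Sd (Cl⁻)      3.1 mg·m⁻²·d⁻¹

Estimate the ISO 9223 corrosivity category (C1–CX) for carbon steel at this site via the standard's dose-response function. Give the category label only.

C1

carbon steel: f(T) = +0.150·(T−10) [T≤10 °C] = -2.8950
  SO₂ term: 1.77·1.5^0.52·exp(0.02·50-2.8950) = 0.3285
  Cl⁻ term: 0.102·3.1^0.62·exp(0.033·50+0.04·-9.3) = 0.7384
  sum: 0.3285 + 0.7384 → r_corr = 1.067 μm/a
1.07 μm/a falls in (0, 1.3] for carbon steel → category C1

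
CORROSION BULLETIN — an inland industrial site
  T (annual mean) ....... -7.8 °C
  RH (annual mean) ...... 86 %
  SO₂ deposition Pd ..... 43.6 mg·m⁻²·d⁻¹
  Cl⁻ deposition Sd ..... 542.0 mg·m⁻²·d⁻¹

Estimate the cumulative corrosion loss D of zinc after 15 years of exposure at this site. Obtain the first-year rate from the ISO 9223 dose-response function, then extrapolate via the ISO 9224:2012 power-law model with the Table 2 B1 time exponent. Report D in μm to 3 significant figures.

zinc: f(T) = +0.038·(T−10) [T≤10 °C] = -0.6764
  sulphur-dioxide contribution → 1.804 μm/a
  chloride contribution → 0.649 μm/a
  ⇒ r_corr(zinc) = 2.453 μm/a
Long-term exponent b (ISO 9224 Table 2, B1) = 0.813
  D(15) = 2.453 × 15^0.813 = 2.453 × 9.04 = 22.18 μm

D(15) = 22.2 μm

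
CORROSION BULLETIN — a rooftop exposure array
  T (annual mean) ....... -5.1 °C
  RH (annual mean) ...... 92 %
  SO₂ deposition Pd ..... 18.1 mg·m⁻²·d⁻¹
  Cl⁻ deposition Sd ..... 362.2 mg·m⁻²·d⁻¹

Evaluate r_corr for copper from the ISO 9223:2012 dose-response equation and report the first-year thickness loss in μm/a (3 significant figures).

copper: f(T) = +0.126·(T−10) [T≤10 °C] = -1.9026
  SO₂ term: 0.0053·18.1^0.26·exp(0.059·92-1.9026) = 0.3822
  Sd branch = 0.01025·Sd^0.27·e^(0.036·RH+0.049·T) = 1.075 μm/a
  r_corr = 0.3822 + 1.075 = 1.457 μm/a

r_corr = 1.46 μm/a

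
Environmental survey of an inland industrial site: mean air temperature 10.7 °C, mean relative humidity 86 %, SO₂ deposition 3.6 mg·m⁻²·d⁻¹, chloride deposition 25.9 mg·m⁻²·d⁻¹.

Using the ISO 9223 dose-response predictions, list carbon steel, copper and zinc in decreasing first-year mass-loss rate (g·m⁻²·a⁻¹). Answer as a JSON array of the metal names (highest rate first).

carbon steel: f(T) = -0.054·(T−10) [T>10 °C] = -0.0378
  SO₂ term: 1.77·3.6^0.52·exp(0.02·86-0.0378) = 18.53
  Cl⁻ term: 0.102·25.9^0.62·exp(0.033·86+0.04·10.7) = 20.1
  sum: 18.53 + 20.1 → r_corr = 38.63 μm/a
  mass loss = 38.63 μm/a × 7.85 g/cm³ = 303.2 g·m⁻²·a⁻¹
copper: f(T) = -0.080·(T−10) [T>10 °C] = -0.0560
  Pd branch = 0.0053·Pd^0.26·e^(0.059·RH+f) = 1.117 μm/a
  Cl⁻ term: 0.01025·25.9^0.27·exp(0.036·86+0.049·10.7) = 0.9217
  r_corr = 1.117 + 0.9217 = 2.039 μm/a
  mass loss = 2.039 μm/a × 8.96 g/cm³ = 18.27 g·m⁻²·a⁻¹
zinc: f(T) = -0.071·(T−10) [T>10 °C] = -0.0497
  Pd branch = 0.0129·Pd^0.44·e^(0.046·RH+f) = 1.127 μm/a
  Sd branch = 0.0175·Sd^0.57·e^(0.008·RH+0.085·T) = 0.5526 μm/a
  r_corr = 1.127 + 0.5526 = 1.679 μm/a
  mass loss = 1.679 μm/a × 7.14 g/cm³ = 11.99 g·m⁻²·a⁻¹
Ordering by g·m⁻²·a⁻¹: carbon steel (303) > copper (18.3) > zinc (12)

["carbon steel", "copper", "zinc"]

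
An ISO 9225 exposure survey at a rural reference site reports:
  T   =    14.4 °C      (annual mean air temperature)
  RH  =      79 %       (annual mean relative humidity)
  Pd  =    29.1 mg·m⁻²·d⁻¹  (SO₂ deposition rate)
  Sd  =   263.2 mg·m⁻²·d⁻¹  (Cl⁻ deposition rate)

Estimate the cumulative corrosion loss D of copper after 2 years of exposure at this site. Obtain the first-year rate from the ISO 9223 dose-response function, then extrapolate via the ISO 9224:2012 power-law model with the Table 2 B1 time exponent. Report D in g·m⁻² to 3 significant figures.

copper: temperature factor f = -0.080·(4.4) = -0.3520
  Pd branch = 0.0053·Pd^0.26·e^(0.059·RH+f) = 0.9468 μm/a
  Cl⁻ term: 0.01025·263.2^0.27·exp(0.036·79+0.049·14.4) = 1.606
  sum: 0.9468 + 1.606 → r_corr = 2.553 μm/a
Long-term exponent b (ISO 9224 Table 2, B1) = 0.667
  D(2) = 2.553 × 2^0.667 = 2.553 × 1.588 = 4.053 μm
  Mass loss = 4.053 μm × 8.96 g/cm³ = 36.32 g·m⁻²

D(2) = 36.3 g·m⁻²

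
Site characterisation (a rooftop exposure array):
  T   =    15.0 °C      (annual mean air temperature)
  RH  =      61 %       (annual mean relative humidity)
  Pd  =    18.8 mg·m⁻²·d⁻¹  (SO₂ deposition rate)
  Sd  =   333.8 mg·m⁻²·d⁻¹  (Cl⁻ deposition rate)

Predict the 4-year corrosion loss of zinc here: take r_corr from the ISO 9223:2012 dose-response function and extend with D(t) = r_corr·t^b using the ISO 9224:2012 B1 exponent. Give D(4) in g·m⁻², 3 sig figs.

D(4) = 73.7 g·m⁻²

zinc: f(T) = -0.071·(T−10) [T>10 °C] = -0.3550
  sulphur-dioxide contribution → 0.5441 μm/a
  chloride contribution → 2.8 μm/a
  total first-year rate 3.344 μm/a
Power-law: D(4) = r_corr · 4^0.813
  D(4) = 3.344 × 4^0.813 = 3.344 × 3.087 = 10.32 μm
  Mass loss = 10.32 μm × 7.14 g/cm³ = 73.69 g·m⁻²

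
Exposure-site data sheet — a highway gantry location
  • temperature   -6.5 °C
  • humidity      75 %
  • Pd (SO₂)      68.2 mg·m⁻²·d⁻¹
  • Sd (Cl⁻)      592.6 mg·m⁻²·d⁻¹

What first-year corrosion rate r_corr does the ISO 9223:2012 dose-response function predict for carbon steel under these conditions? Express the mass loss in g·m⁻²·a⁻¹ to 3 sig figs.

r_corr = 431 g·m⁻²·a⁻¹

carbon steel: T≤10 °C ⇒ hinge +0.150·(-6.5−10) = -2.4750
  sulphur-dioxide contribution → 5.999 μm/a
  chloride contribution → 48.94 μm/a
  ⇒ r_corr(carbon steel) = 54.94 μm/a
Convert to mass loss: 54.94 μm/a × 7.85 g/cm³ = 431.3 g·m⁻²·a⁻¹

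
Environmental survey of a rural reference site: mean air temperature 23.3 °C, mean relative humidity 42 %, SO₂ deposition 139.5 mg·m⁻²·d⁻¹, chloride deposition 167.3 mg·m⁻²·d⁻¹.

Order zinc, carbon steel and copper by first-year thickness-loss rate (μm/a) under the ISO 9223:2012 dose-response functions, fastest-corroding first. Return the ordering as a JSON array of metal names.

["carbon steel", "zinc", "copper"]

zinc: f(T) = -0.071·(T−10) [T>10 °C] = -0.9443
  sulphur-dioxide contribution → 0.3042 μm/a
  chloride contribution → 3.285 μm/a
  ⇒ r_corr(zinc) = 3.589 μm/a
carbon steel: f(T) = -0.054·(T−10) [T>10 °C] = -0.7182
  sulphur-dioxide contribution → 26.06 μm/a
  chloride contribution → 24.77 μm/a
  total first-year rate 50.83 μm/a
copper: temperature factor f = -0.080·(13.3) = -1.0640
  sulphur-dioxide contribution → 0.0787 μm/a
  chloride contribution → 0.5802 μm/a
  ⇒ r_corr(copper) = 0.6589 μm/a
Ordering by μm/a: carbon steel (50.8) > zinc (3.59) > copper (0.659)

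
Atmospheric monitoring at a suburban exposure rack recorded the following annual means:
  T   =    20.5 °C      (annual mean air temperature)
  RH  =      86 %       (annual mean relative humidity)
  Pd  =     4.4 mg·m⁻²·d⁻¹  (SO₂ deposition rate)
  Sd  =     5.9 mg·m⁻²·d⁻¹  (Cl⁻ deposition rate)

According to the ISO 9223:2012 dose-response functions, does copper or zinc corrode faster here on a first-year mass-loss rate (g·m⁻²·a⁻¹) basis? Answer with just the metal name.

copper

copper: temperature factor f = -0.080·(10.5) = -0.8400
  sulphur-dioxide contribution → 0.5375 μm/a
  chloride contribution → 0.9993 μm/a
  total first-year rate 1.537 μm/a
  mass loss = 1.537 μm/a × 8.96 g/cm³ = 13.77 g·m⁻²·a⁻¹
zinc: T>10 °C ⇒ hinge -0.071·(20.5−10) = -0.7455
  sulphur-dioxide contribution → 0.6138 μm/a
  chloride contribution → 0.547 μm/a
  total first-year rate 1.161 μm/a
  mass loss = 1.161 μm/a × 7.14 g/cm³ = 8.288 g·m⁻²·a⁻¹
Ordering by g·m⁻²·a⁻¹: copper (13.8) > zinc (8.29)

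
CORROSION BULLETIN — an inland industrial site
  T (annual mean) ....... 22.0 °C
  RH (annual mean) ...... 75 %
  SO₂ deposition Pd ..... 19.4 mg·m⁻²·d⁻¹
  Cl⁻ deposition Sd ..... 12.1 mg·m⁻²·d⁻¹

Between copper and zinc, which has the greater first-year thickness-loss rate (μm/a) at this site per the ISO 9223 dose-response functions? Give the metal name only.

zinc

copper: temperature factor f = -0.080·(12.0) = -0.9600
  SO₂ term: 0.0053·19.4^0.26·exp(0.059·75-0.9600) = 0.3664
  Sd branch = 0.01025·Sd^0.27·e^(0.036·RH+0.049·T) = 0.8787 μm/a
  r_corr = 0.3664 + 0.8787 = 1.245 μm/a
zinc: f(T) = -0.071·(T−10) [T>10 °C] = -0.8520
  Pd branch = 0.0129·Pd^0.44·e^(0.046·RH+f) = 0.639 μm/a
  Sd branch = 0.0175·Sd^0.57·e^(0.008·RH+0.085·T) = 0.8569 μm/a
  r_corr = 0.639 + 0.8569 = 1.496 μm/a
Ordering by μm/a: zinc (1.5) > copper (1.25)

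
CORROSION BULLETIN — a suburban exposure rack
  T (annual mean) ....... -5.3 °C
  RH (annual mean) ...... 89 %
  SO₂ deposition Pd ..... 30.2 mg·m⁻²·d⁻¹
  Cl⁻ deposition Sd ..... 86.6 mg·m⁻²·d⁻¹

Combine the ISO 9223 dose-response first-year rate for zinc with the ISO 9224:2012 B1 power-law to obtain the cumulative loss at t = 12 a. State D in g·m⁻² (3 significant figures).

zinc: temperature factor f = +0.038·(-15.3) = -0.5814
  sulphur-dioxide contribution → 1.938 μm/a
  chloride contribution → 0.2891 μm/a
  ⇒ r_corr(zinc) = 2.227 μm/a
ISO 9224: D(t) = r_corr · t^b with b = 0.813 (zinc, B1)
  D(12) = 2.227 × 12^0.813 = 2.227 × 7.54 = 16.79 μm
  Mass loss = 16.79 μm × 7.14 g/cm³ = 119.9 g·m⁻²

D(12) = 120 g·m⁻²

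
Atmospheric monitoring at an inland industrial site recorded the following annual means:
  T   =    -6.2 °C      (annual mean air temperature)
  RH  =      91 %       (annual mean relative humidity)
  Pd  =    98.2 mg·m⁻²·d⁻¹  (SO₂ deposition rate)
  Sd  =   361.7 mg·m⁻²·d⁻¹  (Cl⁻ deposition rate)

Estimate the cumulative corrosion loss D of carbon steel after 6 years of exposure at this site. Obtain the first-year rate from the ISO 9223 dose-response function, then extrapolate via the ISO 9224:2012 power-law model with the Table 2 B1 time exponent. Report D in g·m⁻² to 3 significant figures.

D(6) = 1.45e+03 g·m⁻²

carbon steel: T≤10 °C ⇒ hinge +0.150·(-6.2−10) = -2.4300
  Pd branch = 1.77·Pd^0.52·e^(0.02·RH+f) = 10.45 μm/a
  Cl⁻ term: 0.102·361.7^0.62·exp(0.033·91+0.04·-6.2) = 61.84
  sum: 10.45 + 61.84 → r_corr = 72.28 μm/a
ISO 9224: D(t) = r_corr · t^b with b = 0.523 (carbon steel, B1)
  D(6) = 72.28 × 6^0.523 = 72.28 × 2.553 = 184.5 μm
  Mass loss = 184.5 μm × 7.85 g/cm³ = 1448 g·m⁻²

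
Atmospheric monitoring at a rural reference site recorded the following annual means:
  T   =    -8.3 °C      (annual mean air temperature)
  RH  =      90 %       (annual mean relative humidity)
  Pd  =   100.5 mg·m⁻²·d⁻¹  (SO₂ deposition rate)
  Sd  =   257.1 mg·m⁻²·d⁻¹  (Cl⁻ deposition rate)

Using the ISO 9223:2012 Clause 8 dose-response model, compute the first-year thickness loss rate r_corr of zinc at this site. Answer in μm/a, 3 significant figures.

r_corr = 3.49 μm/a

zinc: temperature factor f = +0.038·(-18.3) = -0.6954
  Pd branch = 0.0129·Pd^0.44·e^(0.046·RH+f) = 3.073 μm/a
  Sd branch = 0.0175·Sd^0.57·e^(0.008·RH+0.085·T) = 0.4198 μm/a
  sum: 3.073 + 0.4198 → r_corr = 3.493 μm/a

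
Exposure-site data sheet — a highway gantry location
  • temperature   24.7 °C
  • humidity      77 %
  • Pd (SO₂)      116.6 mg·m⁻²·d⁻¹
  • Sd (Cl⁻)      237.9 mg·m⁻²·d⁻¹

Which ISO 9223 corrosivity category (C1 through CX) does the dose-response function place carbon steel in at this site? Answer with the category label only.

carbon steel: temperature factor f = -0.054·(14.7) = -0.7938
  SO₂ term: 1.77·116.6^0.52·exp(0.02·77-0.7938) = 44.33
  Sd branch = 0.102·Sd^0.62·e^(0.033·RH+0.04·T) = 103.4 μm/a
  r_corr = 44.33 + 103.4 = 147.7 μm/a
Category bounds: 80…200 μm/a bracket r_corr ⇒ C5

C5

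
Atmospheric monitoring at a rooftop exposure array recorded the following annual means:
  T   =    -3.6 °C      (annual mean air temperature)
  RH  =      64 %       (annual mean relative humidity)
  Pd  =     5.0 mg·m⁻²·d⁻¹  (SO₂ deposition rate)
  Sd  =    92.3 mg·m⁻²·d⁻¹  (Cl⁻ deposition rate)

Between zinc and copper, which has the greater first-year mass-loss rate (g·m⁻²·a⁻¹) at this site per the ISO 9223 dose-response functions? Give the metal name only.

zinc

zinc: temperature factor f = +0.038·(-13.6) = -0.5168
  SO₂ term: 0.0129·5.0^0.44·exp(0.046·64-0.5168) = 0.2967
  Cl⁻ term: 0.0175·92.3^0.57·exp(0.008·64+0.085·-3.6) = 0.2836
  sum: 0.2967 + 0.2836 → r_corr = 0.5802 μm/a
  mass loss = 0.5802 μm/a × 7.14 g/cm³ = 4.143 g·m⁻²·a⁻¹
copper: temperature factor f = +0.126·(-13.6) = -1.7136
  Pd branch = 0.0053·Pd^0.26·e^(0.059·RH+f) = 0.06334 μm/a
  Sd branch = 0.01025·Sd^0.27·e^(0.036·RH+0.049·T) = 0.292 μm/a
  sum: 0.06334 + 0.292 → r_corr = 0.3553 μm/a
  mass loss = 0.3553 μm/a × 8.96 g/cm³ = 3.184 g·m⁻²·a⁻¹
Ordering by g·m⁻²·a⁻¹: zinc (4.14) > copper (3.18)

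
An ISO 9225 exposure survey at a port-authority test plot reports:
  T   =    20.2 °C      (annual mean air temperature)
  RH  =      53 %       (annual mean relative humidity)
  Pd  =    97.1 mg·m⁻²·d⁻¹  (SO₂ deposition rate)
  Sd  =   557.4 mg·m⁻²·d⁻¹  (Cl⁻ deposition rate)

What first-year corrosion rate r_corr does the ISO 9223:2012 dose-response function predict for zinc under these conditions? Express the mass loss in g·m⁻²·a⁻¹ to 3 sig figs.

zinc: temperature factor f = -0.071·(10.2) = -0.7242
  SO₂ term: 0.0129·97.1^0.44·exp(0.046·53-0.7242) = 0.5361
  Sd branch = 0.0175·Sd^0.57·e^(0.008·RH+0.085·T) = 5.472 μm/a
  r_corr = 0.5361 + 5.472 = 6.009 μm/a
Convert to mass loss: 6.009 μm/a × 7.14 g/cm³ = 42.9 g·m⁻²·a⁻¹

r_corr = 42.9 g·m⁻²·a⁻¹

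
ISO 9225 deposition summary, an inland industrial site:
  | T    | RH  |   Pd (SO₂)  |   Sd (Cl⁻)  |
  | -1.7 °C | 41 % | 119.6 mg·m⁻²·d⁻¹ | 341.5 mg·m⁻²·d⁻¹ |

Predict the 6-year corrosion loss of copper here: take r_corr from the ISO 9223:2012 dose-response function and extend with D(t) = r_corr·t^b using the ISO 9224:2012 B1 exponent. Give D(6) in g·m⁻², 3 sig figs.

copper: temperature factor f = +0.126·(-11.7) = -1.4742
  Pd branch = 0.0053·Pd^0.26·e^(0.059·RH+f) = 0.04729 μm/a
  Sd branch = 0.01025·Sd^0.27·e^(0.036·RH+0.049·T) = 0.1993 μm/a
  sum: 0.04729 + 0.1993 → r_corr = 0.2466 μm/a
ISO 9224: D(t) = r_corr · t^b with b = 0.667 (copper, B1)
  D(6) = 0.2466 × 6^0.667 = 0.2466 × 3.304 = 0.8148 μm
  Mass loss = 0.8148 μm × 8.96 g/cm³ = 7.301 g·m⁻²

D(6) = 7.30 g·m⁻²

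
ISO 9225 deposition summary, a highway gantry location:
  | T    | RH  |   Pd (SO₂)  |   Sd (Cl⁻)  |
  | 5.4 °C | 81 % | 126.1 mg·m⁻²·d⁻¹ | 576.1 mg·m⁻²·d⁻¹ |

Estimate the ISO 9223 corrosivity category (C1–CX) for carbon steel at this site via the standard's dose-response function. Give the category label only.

C5

carbon steel: temperature factor f = +0.150·(-4.6) = -0.6900
  SO₂ term: 1.77·126.1^0.52·exp(0.02·81-0.6900) = 55.49
  Sd branch = 0.102·Sd^0.62·e^(0.033·RH+0.04·T) = 94.36 μm/a
  sum: 55.49 + 94.36 → r_corr = 149.9 μm/a
ISO 9223 Table 2 (carbon steel): 80 < 150 ≤ 200 μm/a ⇒ C5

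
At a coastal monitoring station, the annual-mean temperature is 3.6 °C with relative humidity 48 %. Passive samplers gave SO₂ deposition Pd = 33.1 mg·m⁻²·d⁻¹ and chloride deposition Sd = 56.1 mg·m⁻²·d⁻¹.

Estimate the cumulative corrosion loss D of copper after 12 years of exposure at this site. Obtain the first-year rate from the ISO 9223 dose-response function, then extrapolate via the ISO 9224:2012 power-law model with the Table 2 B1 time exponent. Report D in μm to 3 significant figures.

copper: temperature factor f = +0.126·(-6.4) = -0.8064
  sulphur-dioxide contribution → 0.0998 μm/a
  chloride contribution → 0.2042 μm/a
  total first-year rate 0.304 μm/a
ISO 9224: D(t) = r_corr · t^b with b = 0.667 (copper, B1)
  D(12) = 0.304 × 12^0.667 = 0.304 × 5.246 = 1.595 μm

D(12) = 1.59 μm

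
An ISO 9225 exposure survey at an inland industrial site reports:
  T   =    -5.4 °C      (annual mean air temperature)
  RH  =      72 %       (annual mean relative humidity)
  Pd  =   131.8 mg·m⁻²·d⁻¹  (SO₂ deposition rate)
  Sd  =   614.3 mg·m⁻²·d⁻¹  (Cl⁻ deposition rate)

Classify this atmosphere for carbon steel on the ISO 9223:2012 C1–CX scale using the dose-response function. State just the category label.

C4

carbon steel: temperature factor f = +0.150·(-15.4) = -2.3100
  sulphur-dioxide contribution → 9.386 μm/a
  chloride contribution → 47.37 μm/a
  total first-year rate 56.75 μm/a
Category bounds: 50…80 μm/a bracket r_corr ⇒ C4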